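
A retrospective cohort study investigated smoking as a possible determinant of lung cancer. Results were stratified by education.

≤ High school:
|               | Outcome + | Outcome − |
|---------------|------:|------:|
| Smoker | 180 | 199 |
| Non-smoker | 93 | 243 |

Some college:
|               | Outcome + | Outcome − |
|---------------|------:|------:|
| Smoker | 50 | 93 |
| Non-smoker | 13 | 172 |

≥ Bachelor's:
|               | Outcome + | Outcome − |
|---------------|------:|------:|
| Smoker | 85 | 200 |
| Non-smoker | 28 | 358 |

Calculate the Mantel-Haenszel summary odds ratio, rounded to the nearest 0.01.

OR_MH = Σ(aᵢdᵢ/nᵢ) / Σ(bᵢcᵢ/nᵢ), where nᵢ is the stratum total.
Stratum 1 (≤ High school): n = 715; a·d/n = 180·243/715 = 61.1748; b·c/n = 199·93/715 = 25.8839
Stratum 2 (Some college): n = 328; a·d/n = 50·172/328 = 26.2195; b·c/n = 93·13/328 = 3.6860
Stratum 3 (≥ Bachelor's): n = 671; a·d/n = 85·358/671 = 45.3502; b·c/n = 200·28/671 = 8.3458
OR_MH = (61.1748 + 26.2195 + 45.3502) / (25.8839 + 3.6860 + 8.3458) = 132.7446 / 37.9156 = 3.50105

3.50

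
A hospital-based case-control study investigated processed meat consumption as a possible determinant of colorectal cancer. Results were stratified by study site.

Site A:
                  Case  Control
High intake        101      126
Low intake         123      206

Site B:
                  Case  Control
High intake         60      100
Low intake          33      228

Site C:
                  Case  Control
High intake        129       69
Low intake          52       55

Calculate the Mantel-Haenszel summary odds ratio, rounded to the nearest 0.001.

1.963

OR_MH = Σ(aᵢdᵢ/nᵢ) / Σ(bᵢcᵢ/nᵢ), where nᵢ is the stratum total.
Stratum 1 (Site A): n = 556; a·d/n = 101·206/556 = 37.4209; b·c/n = 126·123/556 = 27.8741
Stratum 2 (Site B): n = 421; a·d/n = 60·228/421 = 32.4941; b·c/n = 100·33/421 = 7.8385
Stratum 3 (Site C): n = 305; a·d/n = 129·55/305 = 23.2623; b·c/n = 69·52/305 = 11.7639
OR_MH = (37.4209 + 32.4941 + 23.2623) / (27.8741 + 7.8385 + 11.7639) = 93.1772 / 47.4765 = 1.96260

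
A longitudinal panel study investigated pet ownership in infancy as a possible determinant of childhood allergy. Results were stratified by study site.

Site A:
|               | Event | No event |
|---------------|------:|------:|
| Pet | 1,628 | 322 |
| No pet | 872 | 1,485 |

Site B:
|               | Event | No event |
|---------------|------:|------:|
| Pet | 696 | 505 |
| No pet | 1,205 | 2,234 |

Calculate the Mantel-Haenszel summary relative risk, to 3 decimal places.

RR_MH = Σ(aᵢ·n₀ᵢ/nᵢ) / Σ(cᵢ·n₁ᵢ/nᵢ), with n₁ᵢ = aᵢ+bᵢ (exposed), n₀ᵢ = cᵢ+dᵢ (unexposed), nᵢ = n₁ᵢ+n₀ᵢ.
Stratum 1 (Site A): n₁ = 1950, n₀ = 2357, n = 4307; a·n₀/n = 1628·2357/4307 = 890.9208; c·n₁/n = 872·1950/4307 = 394.7992
Stratum 2 (Site B): n₁ = 1201, n₀ = 3439, n = 4640; a·n₀/n = 696·3439/4640 = 515.8500; c·n₁/n = 1205·1201/4640 = 311.8976
RR_MH = (890.9208 + 515.8500) / (394.7992 + 311.8976) = 1406.7708 / 706.6968 = 1.99063

1.991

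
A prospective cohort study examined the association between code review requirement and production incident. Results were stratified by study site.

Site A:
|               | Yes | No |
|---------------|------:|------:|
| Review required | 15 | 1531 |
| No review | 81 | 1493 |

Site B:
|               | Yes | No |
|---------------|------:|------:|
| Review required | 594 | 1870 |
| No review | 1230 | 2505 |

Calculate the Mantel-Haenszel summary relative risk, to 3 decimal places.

RR_MH = Σ(aᵢ·n₀ᵢ/nᵢ) / Σ(cᵢ·n₁ᵢ/nᵢ), with n₁ᵢ = aᵢ+bᵢ (exposed), n₀ᵢ = cᵢ+dᵢ (unexposed), nᵢ = n₁ᵢ+n₀ᵢ.
Stratum 1 (Site A): n₁ = 1546, n₀ = 1574, n = 3120; a·n₀/n = 15·1574/3120 = 7.5673; c·n₁/n = 81·1546/3120 = 40.1365
Stratum 2 (Site B): n₁ = 2464, n₀ = 3735, n = 6199; a·n₀/n = 594·3735/6199 = 357.8948; c·n₁/n = 1230·2464/6199 = 488.9047
RR_MH = (7.5673 + 357.8948) / (40.1365 + 488.9047) = 365.4621 / 529.0412 = 0.69080

0.691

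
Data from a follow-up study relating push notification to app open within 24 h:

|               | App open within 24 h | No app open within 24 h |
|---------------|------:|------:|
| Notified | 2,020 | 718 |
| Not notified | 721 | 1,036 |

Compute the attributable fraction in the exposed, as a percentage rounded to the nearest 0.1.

44.4

Cells: a = 2020, b = 718, c = 721, d = 1036.
Risk in exposed = 2020/2738 = 0.73776; risk in unexposed = 721/1757 = 0.41036.
RR = 0.73776/0.41036 = 1.79785
AR% = (RR − 1)/RR × 100 = (1.79785 − 1)/1.79785 × 100 = 44.3781%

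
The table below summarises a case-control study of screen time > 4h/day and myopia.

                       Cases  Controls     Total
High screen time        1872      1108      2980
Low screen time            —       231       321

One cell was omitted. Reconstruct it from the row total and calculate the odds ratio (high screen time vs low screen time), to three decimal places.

4.336

The missing cell is in the unexposed row: 321 − 231 = 90.
So a = 1872, b = 1108, c = 90, d = 231.
OR = (a·d)/(b·c) = (1872 × 231) / (1108 × 90) = 432432 / 99720 = 4.33646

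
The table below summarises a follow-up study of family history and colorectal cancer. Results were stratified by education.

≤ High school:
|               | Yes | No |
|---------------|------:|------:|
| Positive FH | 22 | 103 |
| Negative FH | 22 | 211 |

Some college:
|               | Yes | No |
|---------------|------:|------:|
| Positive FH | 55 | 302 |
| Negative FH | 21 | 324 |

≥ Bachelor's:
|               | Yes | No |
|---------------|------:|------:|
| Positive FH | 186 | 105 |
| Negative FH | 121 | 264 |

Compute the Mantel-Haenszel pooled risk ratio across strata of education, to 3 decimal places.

2.091

RR_MH = Σ(aᵢ·n₀ᵢ/nᵢ) / Σ(cᵢ·n₁ᵢ/nᵢ), with n₁ᵢ = aᵢ+bᵢ (exposed), n₀ᵢ = cᵢ+dᵢ (unexposed), nᵢ = n₁ᵢ+n₀ᵢ.
Stratum 1 (≤ High school): n₁ = 125, n₀ = 233, n = 358; a·n₀/n = 22·233/358 = 14.3184; c·n₁/n = 22·125/358 = 7.6816
Stratum 2 (Some college): n₁ = 357, n₀ = 345, n = 702; a·n₀/n = 55·345/702 = 27.0299; c·n₁/n = 21·357/702 = 10.6795
Stratum 3 (≥ Bachelor's): n₁ = 291, n₀ = 385, n = 676; a·n₀/n = 186·385/676 = 105.9320; c·n₁/n = 121·291/676 = 52.0873
RR_MH = (14.3184 + 27.0299 + 105.9320) / (7.6816 + 10.6795 + 52.0873) = 147.2803 / 70.4483 = 2.09061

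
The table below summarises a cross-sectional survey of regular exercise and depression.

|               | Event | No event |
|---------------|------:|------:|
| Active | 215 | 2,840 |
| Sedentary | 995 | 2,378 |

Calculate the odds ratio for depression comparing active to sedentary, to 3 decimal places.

Cells: a = 215, b = 2840, c = 995, d = 2378.
OR = (a·d)/(b·c) = (215 × 2378) / (2840 × 995) = 511270 / 2825800 = 0.18093
Exposure is associated with lower odds of depression (OR = 0.18 < 1).

0.181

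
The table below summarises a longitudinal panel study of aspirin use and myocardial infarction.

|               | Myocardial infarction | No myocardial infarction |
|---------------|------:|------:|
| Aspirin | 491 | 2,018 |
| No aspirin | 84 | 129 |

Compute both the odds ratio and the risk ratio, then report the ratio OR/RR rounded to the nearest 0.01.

0.75

Cells: a = 491, b = 2018, c = 84, d = 129.
OR = (491·129)/(2018·84) = 63339/169512 = 0.37365
Risk in exposed = 491/2509 = 0.19570; risk in unexposed = 84/213 = 0.39437; RR = 0.49623
OR/RR = 0.37365 / 0.49623 = 0.75299
The outcome is not rare, so the OR lies further from 1 than the RR.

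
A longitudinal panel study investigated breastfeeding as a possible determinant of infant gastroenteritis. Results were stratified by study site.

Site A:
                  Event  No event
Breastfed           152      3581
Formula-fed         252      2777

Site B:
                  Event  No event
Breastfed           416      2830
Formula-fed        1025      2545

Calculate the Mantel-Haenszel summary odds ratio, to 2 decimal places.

OR_MH = Σ(aᵢdᵢ/nᵢ) / Σ(bᵢcᵢ/nᵢ), where nᵢ is the stratum total.
Stratum 1 (Site A): n = 6762; a·d/n = 152·2777/6762 = 62.4230; b·c/n = 3581·252/6762 = 133.4534
Stratum 2 (Site B): n = 6816; a·d/n = 416·2545/6816 = 155.3286; b·c/n = 2830·1025/6816 = 425.5795
OR_MH = (62.4230 + 155.3286) / (133.4534 + 425.5795) = 217.7516 / 559.0329 = 0.38951

0.39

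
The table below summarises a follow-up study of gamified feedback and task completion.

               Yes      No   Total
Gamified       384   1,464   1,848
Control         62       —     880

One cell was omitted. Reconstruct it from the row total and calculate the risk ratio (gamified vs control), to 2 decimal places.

The missing cell is in the unexposed row: 880 − 62 = 818.
So a = 384, b = 1464, c = 62, d = 818.
RR = [a/(a+b)] / [c/(c+d)] = (384/1848) / (62/880) = 0.20779/0.07045 = 2.94931

2.95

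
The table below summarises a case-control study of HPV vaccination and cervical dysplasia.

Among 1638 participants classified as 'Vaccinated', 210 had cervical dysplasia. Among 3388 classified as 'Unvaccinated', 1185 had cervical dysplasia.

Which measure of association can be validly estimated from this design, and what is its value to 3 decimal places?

From the description: a = 210, b = 1428, c = 1185, d = 2203.
This is a case-control study: participants were sampled on outcome status, so risks in the source population cannot be estimated directly — relative risk is not valid here. The odds ratio is the appropriate measure.
OR = (a·d)/(b·c) = (210 × 2203) / (1428 × 1185) = 462630 / 1692180 = 0.27339

0.273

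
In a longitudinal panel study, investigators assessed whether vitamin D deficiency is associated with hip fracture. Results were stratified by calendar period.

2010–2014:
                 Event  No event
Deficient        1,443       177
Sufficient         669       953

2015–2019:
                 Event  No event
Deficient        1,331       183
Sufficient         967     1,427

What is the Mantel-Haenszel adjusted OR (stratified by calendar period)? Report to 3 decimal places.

OR_MH = Σ(aᵢdᵢ/nᵢ) / Σ(bᵢcᵢ/nᵢ), where nᵢ is the stratum total.
Stratum 1 (2010–2014): n = 3242; a·d/n = 1443·953/3242 = 424.1761; b·c/n = 177·669/3242 = 36.5247
Stratum 2 (2015–2019): n = 3908; a·d/n = 1331·1427/3908 = 486.0125; b·c/n = 183·967/3908 = 45.2817
OR_MH = (424.1761 + 486.0125) / (36.5247 + 45.2817) = 910.1887 / 81.8064 = 11.12613

11.126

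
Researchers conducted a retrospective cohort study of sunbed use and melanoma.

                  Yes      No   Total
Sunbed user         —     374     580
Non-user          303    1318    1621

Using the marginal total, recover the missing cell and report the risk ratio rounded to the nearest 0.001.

1.900

The missing cell is in the exposed row: 580 − 374 = 206.
So a = 206, b = 374, c = 303, d = 1318.
RR = [a/(a+b)] / [c/(c+d)] = (206/580) / (303/1621) = 0.35517/0.18692 = 1.90011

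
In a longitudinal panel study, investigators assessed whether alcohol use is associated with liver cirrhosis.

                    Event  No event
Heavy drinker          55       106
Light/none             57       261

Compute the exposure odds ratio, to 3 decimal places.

2.376

Cells: a = 55, b = 106, c = 57, d = 261.
OR = (a·d)/(b·c) = (55 × 261) / (106 × 57) = 14355 / 6042 = 2.37587
The odds of liver cirrhosis are about 2.38 times as high in the heavy drinker group.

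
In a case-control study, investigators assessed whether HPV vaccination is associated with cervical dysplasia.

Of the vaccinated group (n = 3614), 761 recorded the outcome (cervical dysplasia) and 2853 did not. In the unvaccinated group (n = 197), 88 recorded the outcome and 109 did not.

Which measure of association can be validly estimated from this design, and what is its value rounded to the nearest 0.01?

From the description: a = 761, b = 2853, c = 88, d = 109.
This is a case-control study: participants were sampled on outcome status, so risks in the source population cannot be estimated directly — relative risk is not valid here. The odds ratio is the appropriate measure.
OR = (a·d)/(b·c) = (761 × 109) / (2853 × 88) = 82949 / 251064 = 0.33039

0.33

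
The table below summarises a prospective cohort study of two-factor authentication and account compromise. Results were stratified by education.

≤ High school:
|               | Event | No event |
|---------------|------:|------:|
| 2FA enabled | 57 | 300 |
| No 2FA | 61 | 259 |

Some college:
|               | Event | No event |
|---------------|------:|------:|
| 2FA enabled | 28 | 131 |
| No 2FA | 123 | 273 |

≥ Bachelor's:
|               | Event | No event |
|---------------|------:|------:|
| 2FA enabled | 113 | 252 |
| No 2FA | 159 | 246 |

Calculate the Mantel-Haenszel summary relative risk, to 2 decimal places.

0.74

RR_MH = Σ(aᵢ·n₀ᵢ/nᵢ) / Σ(cᵢ·n₁ᵢ/nᵢ), with n₁ᵢ = aᵢ+bᵢ (exposed), n₀ᵢ = cᵢ+dᵢ (unexposed), nᵢ = n₁ᵢ+n₀ᵢ.
Stratum 1 (≤ High school): n₁ = 357, n₀ = 320, n = 677; a·n₀/n = 57·320/677 = 26.9424; c·n₁/n = 61·357/677 = 32.1669
Stratum 2 (Some college): n₁ = 159, n₀ = 396, n = 555; a·n₀/n = 28·396/555 = 19.9784; c·n₁/n = 123·159/555 = 35.2378
Stratum 3 (≥ Bachelor's): n₁ = 365, n₀ = 405, n = 770; a·n₀/n = 113·405/770 = 59.4351; c·n₁/n = 159·365/770 = 75.3701
RR_MH = (26.9424 + 19.9784 + 59.4351) / (32.1669 + 35.2378 + 75.3701) = 106.3558 / 142.7749 = 0.74492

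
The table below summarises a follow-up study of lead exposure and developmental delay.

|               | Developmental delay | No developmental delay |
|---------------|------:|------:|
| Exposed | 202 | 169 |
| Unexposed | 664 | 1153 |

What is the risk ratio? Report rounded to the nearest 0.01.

1.49

Cells: a = 202, b = 169, c = 664, d = 1153.
Risk in exposed = 202/371 = 0.54447; risk in unexposed = 664/1817 = 0.36544.
RR = 0.54447 / 0.36544 = 1.48992
The risk among the exposed is 1.49 times that among the unexposed.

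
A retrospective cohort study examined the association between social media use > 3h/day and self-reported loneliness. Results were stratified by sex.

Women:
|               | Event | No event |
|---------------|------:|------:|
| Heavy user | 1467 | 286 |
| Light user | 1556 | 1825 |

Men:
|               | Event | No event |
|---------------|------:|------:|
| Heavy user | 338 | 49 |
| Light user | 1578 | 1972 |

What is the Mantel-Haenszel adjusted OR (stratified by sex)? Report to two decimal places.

OR_MH = Σ(aᵢdᵢ/nᵢ) / Σ(bᵢcᵢ/nᵢ), where nᵢ is the stratum total.
Stratum 1 (Women): n = 5134; a·d/n = 1467·1825/5134 = 521.4794; b·c/n = 286·1556/5134 = 86.6802
Stratum 2 (Men): n = 3937; a·d/n = 338·1972/3937 = 169.3005; b·c/n = 49·1578/3937 = 19.6398
OR_MH = (521.4794 + 169.3005) / (86.6802 + 19.6398) = 690.7798 / 106.3200 = 6.49718

6.50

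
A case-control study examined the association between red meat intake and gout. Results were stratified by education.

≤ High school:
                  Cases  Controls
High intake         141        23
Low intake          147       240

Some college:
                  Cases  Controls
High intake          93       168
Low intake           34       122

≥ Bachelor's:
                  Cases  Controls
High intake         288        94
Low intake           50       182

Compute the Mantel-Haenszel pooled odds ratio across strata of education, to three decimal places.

6.330

OR_MH = Σ(aᵢdᵢ/nᵢ) / Σ(bᵢcᵢ/nᵢ), where nᵢ is the stratum total.
Stratum 1 (≤ High school): n = 551; a·d/n = 141·240/551 = 61.4156; b·c/n = 23·147/551 = 6.1361
Stratum 2 (Some college): n = 417; a·d/n = 93·122/417 = 27.2086; b·c/n = 168·34/417 = 13.6978
Stratum 3 (≥ Bachelor's): n = 614; a·d/n = 288·182/614 = 85.3681; b·c/n = 94·50/614 = 7.6547
OR_MH = (61.4156 + 27.2086 + 85.3681) / (6.1361 + 13.6978 + 7.6547) = 173.9923 / 27.4887 = 6.32960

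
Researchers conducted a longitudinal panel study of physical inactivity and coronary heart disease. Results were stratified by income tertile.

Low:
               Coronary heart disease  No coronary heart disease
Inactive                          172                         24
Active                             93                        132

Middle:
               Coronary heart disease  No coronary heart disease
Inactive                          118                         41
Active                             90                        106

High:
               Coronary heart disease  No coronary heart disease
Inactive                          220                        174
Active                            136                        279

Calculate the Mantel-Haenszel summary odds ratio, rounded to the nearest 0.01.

OR_MH = Σ(aᵢdᵢ/nᵢ) / Σ(bᵢcᵢ/nᵢ), where nᵢ is the stratum total.
Stratum 1 (Low): n = 421; a·d/n = 172·132/421 = 53.9287; b·c/n = 24·93/421 = 5.3017
Stratum 2 (Middle): n = 355; a·d/n = 118·106/355 = 35.2338; b·c/n = 41·90/355 = 10.3944
Stratum 3 (High): n = 809; a·d/n = 220·279/809 = 75.8714; b·c/n = 174·136/809 = 29.2509
OR_MH = (53.9287 + 35.2338 + 75.8714) / (5.3017 + 10.3944 + 29.2509) = 165.0340 / 44.9470 = 3.67175

3.67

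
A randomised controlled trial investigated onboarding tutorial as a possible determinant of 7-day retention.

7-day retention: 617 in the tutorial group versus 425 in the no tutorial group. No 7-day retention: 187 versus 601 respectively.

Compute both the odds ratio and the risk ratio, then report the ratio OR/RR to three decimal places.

2.518

From the description: a = 617, b = 187, c = 425, d = 601.
OR = (617·601)/(187·425) = 370817/79475 = 4.66583
Risk in exposed = 617/804 = 0.76741; risk in unexposed = 425/1026 = 0.41423; RR = 1.85263
OR/RR = 4.66583 / 1.85263 = 2.51850
The outcome is not rare, so the OR lies further from 1 than the RR.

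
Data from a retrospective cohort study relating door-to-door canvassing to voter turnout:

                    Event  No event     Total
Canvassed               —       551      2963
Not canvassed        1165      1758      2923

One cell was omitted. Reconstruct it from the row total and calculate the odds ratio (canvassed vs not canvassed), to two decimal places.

The missing cell is in the exposed row: 2963 − 551 = 2412.
So a = 2412, b = 551, c = 1165, d = 1758.
OR = (a·d)/(b·c) = (2412 × 1758) / (551 × 1165) = 4240296 / 641915 = 6.60570

6.61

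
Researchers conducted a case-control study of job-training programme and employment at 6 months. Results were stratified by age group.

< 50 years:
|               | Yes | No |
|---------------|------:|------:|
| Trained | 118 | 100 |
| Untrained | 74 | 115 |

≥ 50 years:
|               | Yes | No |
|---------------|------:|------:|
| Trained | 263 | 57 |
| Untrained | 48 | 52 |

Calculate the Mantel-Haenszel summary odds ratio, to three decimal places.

OR_MH = Σ(aᵢdᵢ/nᵢ) / Σ(bᵢcᵢ/nᵢ), where nᵢ is the stratum total.
Stratum 1 (< 50 years): n = 407; a·d/n = 118·115/407 = 33.3415; b·c/n = 100·74/407 = 18.1818
Stratum 2 (≥ 50 years): n = 420; a·d/n = 263·52/420 = 32.5619; b·c/n = 57·48/420 = 6.5143
OR_MH = (33.3415 + 32.5619) / (18.1818 + 6.5143) = 65.9034 / 24.6961 = 2.66858

2.669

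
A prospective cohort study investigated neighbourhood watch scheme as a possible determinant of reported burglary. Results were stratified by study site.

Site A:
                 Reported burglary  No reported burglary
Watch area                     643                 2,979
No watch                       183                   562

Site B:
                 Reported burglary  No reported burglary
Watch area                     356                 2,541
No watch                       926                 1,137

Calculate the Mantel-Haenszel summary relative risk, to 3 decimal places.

0.372

RR_MH = Σ(aᵢ·n₀ᵢ/nᵢ) / Σ(cᵢ·n₁ᵢ/nᵢ), with n₁ᵢ = aᵢ+bᵢ (exposed), n₀ᵢ = cᵢ+dᵢ (unexposed), nᵢ = n₁ᵢ+n₀ᵢ.
Stratum 1 (Site A): n₁ = 3622, n₀ = 745, n = 4367; a·n₀/n = 643·745/4367 = 109.6943; c·n₁/n = 183·3622/4367 = 151.7806
Stratum 2 (Site B): n₁ = 2897, n₀ = 2063, n = 4960; a·n₀/n = 356·2063/4960 = 148.0702; c·n₁/n = 926·2897/4960 = 540.8512
RR_MH = (109.6943 + 148.0702) / (151.7806 + 540.8512) = 257.7645 / 692.6318 = 0.37215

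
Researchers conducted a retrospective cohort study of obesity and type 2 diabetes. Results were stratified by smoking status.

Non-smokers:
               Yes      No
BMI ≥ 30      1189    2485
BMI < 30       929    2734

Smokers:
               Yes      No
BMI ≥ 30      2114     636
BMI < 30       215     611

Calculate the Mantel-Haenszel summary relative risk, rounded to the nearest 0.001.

RR_MH = Σ(aᵢ·n₀ᵢ/nᵢ) / Σ(cᵢ·n₁ᵢ/nᵢ), with n₁ᵢ = aᵢ+bᵢ (exposed), n₀ᵢ = cᵢ+dᵢ (unexposed), nᵢ = n₁ᵢ+n₀ᵢ.
Stratum 1 (Non-smokers): n₁ = 3674, n₀ = 3663, n = 7337; a·n₀/n = 1189·3663/7337 = 593.6087; c·n₁/n = 929·3674/7337 = 465.1964
Stratum 2 (Smokers): n₁ = 2750, n₀ = 826, n = 3576; a·n₀/n = 2114·826/3576 = 488.3009; c·n₁/n = 215·2750/3576 = 165.3384
RR_MH = (593.6087 + 488.3009) / (465.1964 + 165.3384) = 1081.9096 / 630.5348 = 1.71586

1.716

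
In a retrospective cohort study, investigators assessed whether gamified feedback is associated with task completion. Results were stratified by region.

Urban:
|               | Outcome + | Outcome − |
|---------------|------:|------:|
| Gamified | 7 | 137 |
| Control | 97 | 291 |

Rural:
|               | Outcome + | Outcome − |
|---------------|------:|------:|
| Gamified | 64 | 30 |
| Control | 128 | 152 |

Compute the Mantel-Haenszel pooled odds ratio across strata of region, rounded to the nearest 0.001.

OR_MH = Σ(aᵢdᵢ/nᵢ) / Σ(bᵢcᵢ/nᵢ), where nᵢ is the stratum total.
Stratum 1 (Urban): n = 532; a·d/n = 7·291/532 = 3.8289; b·c/n = 137·97/532 = 24.9793
Stratum 2 (Rural): n = 374; a·d/n = 64·152/374 = 26.0107; b·c/n = 30·128/374 = 10.2674
OR_MH = (3.8289 + 26.0107) / (24.9793 + 10.2674) = 29.8396 / 35.2467 = 0.84659

0.847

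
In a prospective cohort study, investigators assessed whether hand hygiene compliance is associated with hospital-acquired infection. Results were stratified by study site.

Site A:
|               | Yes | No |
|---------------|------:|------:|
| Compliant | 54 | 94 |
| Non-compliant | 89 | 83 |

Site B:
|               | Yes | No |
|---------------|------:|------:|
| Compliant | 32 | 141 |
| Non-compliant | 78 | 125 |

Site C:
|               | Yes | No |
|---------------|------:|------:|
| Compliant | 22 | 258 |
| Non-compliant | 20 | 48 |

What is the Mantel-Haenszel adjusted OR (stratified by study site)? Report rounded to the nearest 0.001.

0.394

OR_MH = Σ(aᵢdᵢ/nᵢ) / Σ(bᵢcᵢ/nᵢ), where nᵢ is the stratum total.
Stratum 1 (Site A): n = 320; a·d/n = 54·83/320 = 14.0062; b·c/n = 94·89/320 = 26.1438
Stratum 2 (Site B): n = 376; a·d/n = 32·125/376 = 10.6383; b·c/n = 141·78/376 = 29.2500
Stratum 3 (Site C): n = 348; a·d/n = 22·48/348 = 3.0345; b·c/n = 258·20/348 = 14.8276
OR_MH = (14.0062 + 10.6383 + 3.0345) / (26.1438 + 29.2500 + 14.8276) = 27.6790 / 70.2213 = 0.39417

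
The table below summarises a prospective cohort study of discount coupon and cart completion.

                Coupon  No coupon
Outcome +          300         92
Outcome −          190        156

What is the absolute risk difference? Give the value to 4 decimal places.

0.2413

Reading the table with exposure as columns: a = 300 (Coupon, case), b = 190 (Coupon, non-case), c = 92 (No coupon, case), d = 156.
Risk in exposed = 300/490 = 0.612245; risk in unexposed = 92/248 = 0.370968.
Risk difference = 0.612245 − 0.370968 = 0.241277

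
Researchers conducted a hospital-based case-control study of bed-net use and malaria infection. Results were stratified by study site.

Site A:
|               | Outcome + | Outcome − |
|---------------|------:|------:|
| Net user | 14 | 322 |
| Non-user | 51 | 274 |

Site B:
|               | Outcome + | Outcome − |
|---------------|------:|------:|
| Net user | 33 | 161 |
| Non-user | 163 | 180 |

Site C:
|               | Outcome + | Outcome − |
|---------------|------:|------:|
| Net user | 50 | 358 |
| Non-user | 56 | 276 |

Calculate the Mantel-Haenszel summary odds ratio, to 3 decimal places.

OR_MH = Σ(aᵢdᵢ/nᵢ) / Σ(bᵢcᵢ/nᵢ), where nᵢ is the stratum total.
Stratum 1 (Site A): n = 661; a·d/n = 14·274/661 = 5.8033; b·c/n = 322·51/661 = 24.8442
Stratum 2 (Site B): n = 537; a·d/n = 33·180/537 = 11.0615; b·c/n = 161·163/537 = 48.8696
Stratum 3 (Site C): n = 740; a·d/n = 50·276/740 = 18.6486; b·c/n = 358·56/740 = 27.0919
OR_MH = (5.8033 + 11.0615 + 18.6486) / (24.8442 + 48.8696 + 27.0919) = 35.5134 / 100.8057 = 0.35230

0.352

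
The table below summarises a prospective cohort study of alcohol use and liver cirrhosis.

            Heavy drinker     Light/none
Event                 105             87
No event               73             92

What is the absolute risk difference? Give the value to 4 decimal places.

0.1039

Reading the table with exposure as columns: a = 105 (Heavy drinker, case), b = 73 (Heavy drinker, non-case), c = 87 (Light/none, case), d = 92.
Risk in exposed = 105/178 = 0.589888; risk in unexposed = 87/179 = 0.486034.
Risk difference = 0.589888 − 0.486034 = 0.103854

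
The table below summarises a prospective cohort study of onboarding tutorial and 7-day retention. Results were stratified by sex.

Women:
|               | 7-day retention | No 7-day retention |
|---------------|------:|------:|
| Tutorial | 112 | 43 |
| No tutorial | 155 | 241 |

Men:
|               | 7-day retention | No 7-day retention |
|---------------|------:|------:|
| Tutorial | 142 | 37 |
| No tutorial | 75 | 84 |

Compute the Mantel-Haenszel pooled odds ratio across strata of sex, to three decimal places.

OR_MH = Σ(aᵢdᵢ/nᵢ) / Σ(bᵢcᵢ/nᵢ), where nᵢ is the stratum total.
Stratum 1 (Women): n = 551; a·d/n = 112·241/551 = 48.9873; b·c/n = 43·155/551 = 12.0962
Stratum 2 (Men): n = 338; a·d/n = 142·84/338 = 35.2899; b·c/n = 37·75/338 = 8.2101
OR_MH = (48.9873 + 35.2899) / (12.0962 + 8.2101) = 84.2772 / 20.3062 = 4.15031

4.150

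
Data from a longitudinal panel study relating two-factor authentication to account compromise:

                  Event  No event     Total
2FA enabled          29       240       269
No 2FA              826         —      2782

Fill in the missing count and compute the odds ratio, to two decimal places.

The missing cell is in the unexposed row: 2782 − 826 = 1956.
So a = 29, b = 240, c = 826, d = 1956.
OR = (a·d)/(b·c) = (29 × 1956) / (240 × 826) = 56724 / 198240 = 0.28614

0.29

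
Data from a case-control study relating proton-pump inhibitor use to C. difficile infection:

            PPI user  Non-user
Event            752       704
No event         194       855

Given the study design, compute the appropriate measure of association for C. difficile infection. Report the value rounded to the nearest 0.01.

4.71

Reading the table with exposure as columns: a = 752 (PPI user, case), b = 194 (PPI user, non-case), c = 704 (Non-user, case), d = 855.
This is a case-control study: participants were sampled on outcome status, so risks in the source population cannot be estimated directly — relative risk is not valid here. The odds ratio is the appropriate measure.
OR = (a·d)/(b·c) = (752 × 855) / (194 × 704) = 642960 / 136576 = 4.70771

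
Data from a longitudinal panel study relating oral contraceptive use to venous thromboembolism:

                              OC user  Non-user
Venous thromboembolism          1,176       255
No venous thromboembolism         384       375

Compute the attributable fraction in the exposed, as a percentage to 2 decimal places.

46.31

Reading the table with exposure as columns: a = 1176 (OC user, case), b = 384 (OC user, non-case), c = 255 (Non-user, case), d = 375.
Risk in exposed = 1176/1560 = 0.75385; risk in unexposed = 255/630 = 0.40476.
RR = 0.75385/0.40476 = 1.86244
AR% = (RR − 1)/RR × 100 = (1.86244 − 1)/1.86244 × 100 = 46.3071%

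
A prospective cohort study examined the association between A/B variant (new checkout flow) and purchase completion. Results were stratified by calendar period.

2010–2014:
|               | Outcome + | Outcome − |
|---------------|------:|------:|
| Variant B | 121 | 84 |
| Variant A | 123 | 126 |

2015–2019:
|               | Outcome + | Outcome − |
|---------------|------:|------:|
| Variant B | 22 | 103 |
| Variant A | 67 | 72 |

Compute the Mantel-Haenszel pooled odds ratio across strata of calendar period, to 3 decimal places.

OR_MH = Σ(aᵢdᵢ/nᵢ) / Σ(bᵢcᵢ/nᵢ), where nᵢ is the stratum total.
Stratum 1 (2010–2014): n = 454; a·d/n = 121·126/454 = 33.5815; b·c/n = 84·123/454 = 22.7577
Stratum 2 (2015–2019): n = 264; a·d/n = 22·72/264 = 6.0000; b·c/n = 103·67/264 = 26.1402
OR_MH = (33.5815 + 6.0000) / (22.7577 + 26.1402) = 39.5815 / 48.8979 = 0.80947

0.809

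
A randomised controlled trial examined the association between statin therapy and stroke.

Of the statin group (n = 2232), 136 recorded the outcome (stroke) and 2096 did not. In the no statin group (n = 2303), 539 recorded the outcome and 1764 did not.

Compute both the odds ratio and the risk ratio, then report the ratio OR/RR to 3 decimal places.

0.816

From the description: a = 136, b = 2096, c = 539, d = 1764.
OR = (136·1764)/(2096·539) = 239904/1129744 = 0.21235
Risk in exposed = 136/2232 = 0.06093; risk in unexposed = 539/2303 = 0.23404; RR = 0.26035
OR/RR = 0.21235 / 0.26035 = 0.81566
The outcome is not rare, so the OR lies further from 1 than the RR.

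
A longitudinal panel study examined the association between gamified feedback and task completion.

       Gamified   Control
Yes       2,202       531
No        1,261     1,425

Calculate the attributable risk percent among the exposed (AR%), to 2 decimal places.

Reading the table with exposure as columns: a = 2202 (Gamified, case), b = 1261 (Gamified, non-case), c = 531 (Control, case), d = 1425.
Risk in exposed = 2202/3463 = 0.63586; risk in unexposed = 531/1956 = 0.27147.
RR = 0.63586/0.27147 = 2.34228
AR% = (RR − 1)/RR × 100 = (2.34228 − 1)/2.34228 × 100 = 57.3066%

57.31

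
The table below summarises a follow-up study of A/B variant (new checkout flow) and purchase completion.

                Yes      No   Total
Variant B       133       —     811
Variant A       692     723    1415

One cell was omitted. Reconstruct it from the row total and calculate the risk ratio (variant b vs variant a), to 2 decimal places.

The missing cell is in the exposed row: 811 − 133 = 678.
So a = 133, b = 678, c = 692, d = 723.
RR = [a/(a+b)] / [c/(c+d)] = (133/811) / (692/1415) = 0.16400/0.48905 = 0.33534

0.34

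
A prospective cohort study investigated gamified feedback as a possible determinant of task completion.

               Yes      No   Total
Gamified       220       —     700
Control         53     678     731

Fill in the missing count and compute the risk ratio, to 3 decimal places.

The missing cell is in the exposed row: 700 − 220 = 480.
So a = 220, b = 480, c = 53, d = 678.
RR = [a/(a+b)] / [c/(c+d)] = (220/700) / (53/731) = 0.31429/0.07250 = 4.33477

4.335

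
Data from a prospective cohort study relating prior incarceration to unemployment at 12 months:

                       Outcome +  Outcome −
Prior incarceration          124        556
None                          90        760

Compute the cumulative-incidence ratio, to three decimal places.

Cells: a = 124, b = 556, c = 90, d = 760.
Risk in exposed = 124/680 = 0.18235; risk in unexposed = 90/850 = 0.10588.
RR = 0.18235 / 0.10588 = 1.72222
The risk among the exposed is 1.72 times that among the unexposed.

1.722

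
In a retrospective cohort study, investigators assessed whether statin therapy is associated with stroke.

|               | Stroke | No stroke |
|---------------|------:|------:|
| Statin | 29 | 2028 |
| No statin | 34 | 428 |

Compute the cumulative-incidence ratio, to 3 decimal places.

0.192

Cells: a = 29, b = 2028, c = 34, d = 428.
Risk in exposed = 29/2057 = 0.01410; risk in unexposed = 34/462 = 0.07359.
RR = 0.01410 / 0.07359 = 0.19157
The risk is 81% lower among the exposed than among the unexposed.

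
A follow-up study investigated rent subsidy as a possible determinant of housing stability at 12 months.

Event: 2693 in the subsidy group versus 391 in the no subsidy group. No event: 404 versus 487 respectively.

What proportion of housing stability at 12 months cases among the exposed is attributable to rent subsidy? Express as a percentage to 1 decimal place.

From the description: a = 2693, b = 404, c = 391, d = 487.
Risk in exposed = 2693/3097 = 0.86955; risk in unexposed = 391/878 = 0.44533.
RR = 0.86955/0.44533 = 1.95260
AR% = (RR − 1)/RR × 100 = (1.95260 − 1)/1.95260 × 100 = 48.7862%

48.8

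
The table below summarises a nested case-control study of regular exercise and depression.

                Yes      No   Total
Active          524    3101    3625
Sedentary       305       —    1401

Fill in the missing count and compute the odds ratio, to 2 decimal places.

The missing cell is in the unexposed row: 1401 − 305 = 1096.
So a = 524, b = 3101, c = 305, d = 1096.
OR = (a·d)/(b·c) = (524 × 1096) / (3101 × 305) = 574304 / 945805 = 0.60721

0.61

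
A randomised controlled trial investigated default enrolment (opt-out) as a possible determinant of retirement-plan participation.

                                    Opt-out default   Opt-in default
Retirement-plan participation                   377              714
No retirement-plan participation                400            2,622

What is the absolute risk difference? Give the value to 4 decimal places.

Reading the table with exposure as columns: a = 377 (Opt-out default, case), b = 400 (Opt-out default, non-case), c = 714 (Opt-in default, case), d = 2622.
Risk in exposed = 377/777 = 0.485199; risk in unexposed = 714/3336 = 0.214029.
Risk difference = 0.485199 − 0.214029 = 0.271171

0.2712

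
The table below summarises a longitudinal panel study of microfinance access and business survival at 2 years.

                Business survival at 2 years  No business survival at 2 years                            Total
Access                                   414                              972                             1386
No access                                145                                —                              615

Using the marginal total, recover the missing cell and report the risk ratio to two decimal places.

1.27

The missing cell is in the unexposed row: 615 − 145 = 470.
So a = 414, b = 972, c = 145, d = 470.
RR = [a/(a+b)] / [c/(c+d)] = (414/1386) / (145/615) = 0.29870/0.23577 = 1.26691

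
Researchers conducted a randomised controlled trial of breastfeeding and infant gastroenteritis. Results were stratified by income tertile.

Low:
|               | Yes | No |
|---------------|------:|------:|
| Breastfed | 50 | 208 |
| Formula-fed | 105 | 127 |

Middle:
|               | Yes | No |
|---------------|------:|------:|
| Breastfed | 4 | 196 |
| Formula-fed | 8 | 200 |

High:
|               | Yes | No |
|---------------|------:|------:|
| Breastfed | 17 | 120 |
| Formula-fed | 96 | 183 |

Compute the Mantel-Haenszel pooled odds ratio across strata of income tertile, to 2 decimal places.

0.29

OR_MH = Σ(aᵢdᵢ/nᵢ) / Σ(bᵢcᵢ/nᵢ), where nᵢ is the stratum total.
Stratum 1 (Low): n = 490; a·d/n = 50·127/490 = 12.9592; b·c/n = 208·105/490 = 44.5714
Stratum 2 (Middle): n = 408; a·d/n = 4·200/408 = 1.9608; b·c/n = 196·8/408 = 3.8431
Stratum 3 (High): n = 416; a·d/n = 17·183/416 = 7.4784; b·c/n = 120·96/416 = 27.6923
OR_MH = (12.9592 + 1.9608 + 7.4784) / (44.5714 + 3.8431 + 27.6923) = 22.3983 / 76.1069 = 0.29430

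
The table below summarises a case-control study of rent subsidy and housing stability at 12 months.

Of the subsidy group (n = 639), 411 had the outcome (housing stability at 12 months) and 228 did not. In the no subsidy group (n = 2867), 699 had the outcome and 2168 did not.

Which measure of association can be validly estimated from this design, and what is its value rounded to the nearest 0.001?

From the description: a = 411, b = 228, c = 699, d = 2168.
This is a case-control study: participants were sampled on outcome status, so risks in the source population cannot be estimated directly — relative risk is not valid here. The odds ratio is the appropriate measure.
OR = (a·d)/(b·c) = (411 × 2168) / (228 × 699) = 891048 / 159372 = 5.59099

5.591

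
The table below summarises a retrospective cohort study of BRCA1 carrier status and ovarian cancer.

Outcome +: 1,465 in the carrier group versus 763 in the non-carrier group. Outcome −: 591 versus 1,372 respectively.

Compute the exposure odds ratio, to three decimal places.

4.457

From the description: a = 1465, b = 591, c = 763, d = 1372.
OR = (a·d)/(b·c) = (1465 × 1372) / (591 × 763) = 2009980 / 450933 = 4.45738
The odds of ovarian cancer are about 4.46 times as high in the carrier group.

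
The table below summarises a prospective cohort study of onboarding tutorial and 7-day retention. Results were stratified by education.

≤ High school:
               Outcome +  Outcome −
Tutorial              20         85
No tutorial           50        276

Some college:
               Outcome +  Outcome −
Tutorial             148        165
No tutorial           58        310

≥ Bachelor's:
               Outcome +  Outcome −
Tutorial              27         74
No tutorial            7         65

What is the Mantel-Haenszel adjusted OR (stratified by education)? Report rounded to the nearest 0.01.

OR_MH = Σ(aᵢdᵢ/nᵢ) / Σ(bᵢcᵢ/nᵢ), where nᵢ is the stratum total.
Stratum 1 (≤ High school): n = 431; a·d/n = 20·276/431 = 12.8074; b·c/n = 85·50/431 = 9.8608
Stratum 2 (Some college): n = 681; a·d/n = 148·310/681 = 67.3715; b·c/n = 165·58/681 = 14.0529
Stratum 3 (≥ Bachelor's): n = 173; a·d/n = 27·65/173 = 10.1445; b·c/n = 74·7/173 = 2.9942
OR_MH = (12.8074 + 67.3715 + 10.1445) / (9.8608 + 14.0529 + 2.9942) = 90.3234 / 26.9079 = 3.35677

3.36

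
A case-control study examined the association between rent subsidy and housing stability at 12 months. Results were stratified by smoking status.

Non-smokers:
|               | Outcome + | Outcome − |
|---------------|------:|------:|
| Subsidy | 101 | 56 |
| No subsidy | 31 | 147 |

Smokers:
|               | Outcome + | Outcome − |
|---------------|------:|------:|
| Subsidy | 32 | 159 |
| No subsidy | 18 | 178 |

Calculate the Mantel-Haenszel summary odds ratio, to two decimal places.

OR_MH = Σ(aᵢdᵢ/nᵢ) / Σ(bᵢcᵢ/nᵢ), where nᵢ is the stratum total.
Stratum 1 (Non-smokers): n = 335; a·d/n = 101·147/335 = 44.3194; b·c/n = 56·31/335 = 5.1821
Stratum 2 (Smokers): n = 387; a·d/n = 32·178/387 = 14.7183; b·c/n = 159·18/387 = 7.3953
OR_MH = (44.3194 + 14.7183) / (5.1821 + 7.3953) = 59.0377 / 12.5774 = 4.69394

4.69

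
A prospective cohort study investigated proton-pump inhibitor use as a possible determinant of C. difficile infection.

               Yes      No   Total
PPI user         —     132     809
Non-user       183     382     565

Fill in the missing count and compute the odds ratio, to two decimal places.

The missing cell is in the exposed row: 809 − 132 = 677.
So a = 677, b = 132, c = 183, d = 382.
OR = (a·d)/(b·c) = (677 × 382) / (132 × 183) = 258614 / 24156 = 10.70599

10.71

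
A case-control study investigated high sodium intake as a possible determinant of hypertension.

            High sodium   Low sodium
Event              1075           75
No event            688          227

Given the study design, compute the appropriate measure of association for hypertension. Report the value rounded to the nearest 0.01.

Reading the table with exposure as columns: a = 1075 (High sodium, case), b = 688 (High sodium, non-case), c = 75 (Low sodium, case), d = 227.
This is a case-control study: participants were sampled on outcome status, so risks in the source population cannot be estimated directly — relative risk is not valid here. The odds ratio is the appropriate measure.
OR = (a·d)/(b·c) = (1075 × 227) / (688 × 75) = 244025 / 51600 = 4.72917

4.73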